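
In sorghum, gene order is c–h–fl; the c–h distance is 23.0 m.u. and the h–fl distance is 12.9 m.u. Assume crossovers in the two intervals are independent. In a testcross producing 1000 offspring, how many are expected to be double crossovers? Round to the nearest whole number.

30

Map distances give recombination frequencies of 0.230 and 0.129 for the two intervals.
With no interference, expected double-crossover frequency = 0.230 × 0.129 = 0.02967.
Expected number = 0.02967 × 1000 = 29.67 ≈ 30.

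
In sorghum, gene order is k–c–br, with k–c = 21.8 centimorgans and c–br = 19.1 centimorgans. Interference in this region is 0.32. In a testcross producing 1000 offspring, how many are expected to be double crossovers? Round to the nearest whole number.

Map distances give recombination frequencies of 0.218 and 0.191 for the two intervals.
With interference 0.32 (so coincidence = 0.68), expected double-crossover frequency = 0.218 × 0.191 × 0.68 = 0.02831.
Expected number = 0.02831 × 1000 = 28.31 ≈ 28.

28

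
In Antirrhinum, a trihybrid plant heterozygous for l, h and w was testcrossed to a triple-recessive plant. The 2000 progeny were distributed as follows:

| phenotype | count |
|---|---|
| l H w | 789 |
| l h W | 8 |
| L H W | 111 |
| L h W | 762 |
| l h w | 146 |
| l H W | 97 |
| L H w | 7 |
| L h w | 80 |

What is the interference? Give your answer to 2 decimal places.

0.43

The two most frequent reciprocal classes, l H w and L h W, are the parental types, so the F1 was l H w / L h W.
The two rarest classes, L H w and l h W, are the double crossovers. Comparing them with the parentals, only the l allele has switched, so l is the middle locus and the order is h – l – w.
h–l: (257 + 15)/2000 = 0.1360; l–w: (177 + 15)/2000 = 0.0960.
Expected DCO frequency = 0.1360 × 0.0960 ≈ 0.01306; observed = 15/2000 ≈ 0.00750.
Coefficient of coincidence = 0.00750/0.01306 ≈ 0.57; interference = 1 − 0.57 = 0.43.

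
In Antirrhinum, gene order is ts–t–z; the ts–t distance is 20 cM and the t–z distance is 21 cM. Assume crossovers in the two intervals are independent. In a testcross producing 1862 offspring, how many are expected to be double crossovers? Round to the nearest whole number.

78

Map distances give recombination frequencies of 0.200 and 0.210 for the two intervals.
With no interference, expected double-crossover frequency = 0.200 × 0.210 = 0.04200.
Expected number = 0.04200 × 1862 = 78.20 ≈ 78.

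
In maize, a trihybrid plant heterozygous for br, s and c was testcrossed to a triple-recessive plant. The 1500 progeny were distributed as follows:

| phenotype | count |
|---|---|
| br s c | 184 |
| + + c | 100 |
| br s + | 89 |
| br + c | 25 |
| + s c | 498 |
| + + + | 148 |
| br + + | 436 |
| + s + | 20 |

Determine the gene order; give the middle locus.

c

The two most frequent reciprocal classes, br + + and + s c, are the parental types, so the F1 was br + + / + s c.
The two rarest classes, br + c and + s +, are the double crossovers. Comparing them with the parentals, only the c allele has switched, so c is the middle locus and the order is s – c – br.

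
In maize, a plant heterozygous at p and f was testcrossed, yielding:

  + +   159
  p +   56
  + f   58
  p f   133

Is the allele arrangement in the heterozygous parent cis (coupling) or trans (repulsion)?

cis

The two most frequent classes are + + (159) and p f (133); these are the parental (non-recombinant) types.
So the F1 carried + + on one chromosome and p f on the other — the recessive alleles are on the same chromosome (cis / coupling).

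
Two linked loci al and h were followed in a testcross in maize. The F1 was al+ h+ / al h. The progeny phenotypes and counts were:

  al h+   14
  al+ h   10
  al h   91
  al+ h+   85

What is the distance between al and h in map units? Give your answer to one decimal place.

12.0 map units

The recombinant classes are al+ h and al h+: 10 + 14 = 24.
Recombination frequency = 24/200 = 0.1200 ≈ 12.0%, i.e. 12.0 map units.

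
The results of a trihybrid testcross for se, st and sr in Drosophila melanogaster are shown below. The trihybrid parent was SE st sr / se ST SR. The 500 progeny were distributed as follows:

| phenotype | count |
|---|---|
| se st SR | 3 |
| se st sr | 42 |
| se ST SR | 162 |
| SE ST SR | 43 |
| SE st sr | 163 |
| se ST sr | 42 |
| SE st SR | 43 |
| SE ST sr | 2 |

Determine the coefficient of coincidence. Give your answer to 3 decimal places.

The two rarest classes, SE ST sr and se st SR, are the double crossovers. Comparing them with the parentals, only the st allele has switched, so st is the middle locus and the order is se – st – sr.
se–st: (85 + 5)/500 = 0.1800; st–sr: (85 + 5)/500 = 0.1800.
Expected DCO frequency = 0.1800 × 0.1800 ≈ 0.03240; observed = 5/500 ≈ 0.01000.
Coefficient of coincidence = 0.01000/0.03240 ≈ 0.309.

0.309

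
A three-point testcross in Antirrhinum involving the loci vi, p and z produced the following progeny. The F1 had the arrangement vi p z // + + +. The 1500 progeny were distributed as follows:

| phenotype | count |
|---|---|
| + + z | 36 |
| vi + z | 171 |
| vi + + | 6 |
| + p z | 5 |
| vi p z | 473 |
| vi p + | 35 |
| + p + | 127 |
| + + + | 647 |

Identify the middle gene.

vi

The two rarest classes, + p z and vi + +, are the double crossovers. Comparing them with the parentals, only the vi allele has switched, so vi is the middle locus and the order is z – vi – p.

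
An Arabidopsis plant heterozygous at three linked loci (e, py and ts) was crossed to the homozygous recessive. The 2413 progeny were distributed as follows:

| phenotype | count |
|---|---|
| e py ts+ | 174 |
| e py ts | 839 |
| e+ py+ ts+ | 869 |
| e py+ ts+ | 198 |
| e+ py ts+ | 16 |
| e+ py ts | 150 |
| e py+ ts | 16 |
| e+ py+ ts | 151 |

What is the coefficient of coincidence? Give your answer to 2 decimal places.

0.57

The two most frequent reciprocal classes, e py ts and e+ py+ ts+, are the parental types, so the F1 was e py ts / e+ py+ ts+.
The two rarest classes, e py+ ts and e+ py ts+, are the double crossovers. Comparing them with the parentals, only the py allele has switched, so py is the middle locus and the order is ts – py – e.
ts–py: (325 + 32)/2413 = 0.1479; py–e: (348 + 32)/2413 = 0.1575.
Expected DCO frequency = 0.1479 × 0.1575 ≈ 0.02329; observed = 32/2413 ≈ 0.01326.
Coefficient of coincidence = 0.01326/0.02329 ≈ 0.57.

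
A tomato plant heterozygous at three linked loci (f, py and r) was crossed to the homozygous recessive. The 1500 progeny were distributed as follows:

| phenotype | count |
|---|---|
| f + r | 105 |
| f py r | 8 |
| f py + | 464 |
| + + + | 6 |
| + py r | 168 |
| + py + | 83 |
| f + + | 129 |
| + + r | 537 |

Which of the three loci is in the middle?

r

The two most frequent reciprocal classes, + + r and f py +, are the parental types, so the F1 was + + r / f py +.
The two rarest classes, + + + and f py r, are the double crossovers. Comparing them with the parentals, only the r allele has switched, so r is the middle locus and the order is py – r – f.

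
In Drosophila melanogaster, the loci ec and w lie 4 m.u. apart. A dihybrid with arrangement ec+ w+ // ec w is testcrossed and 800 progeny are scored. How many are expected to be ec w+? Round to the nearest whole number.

A map distance of 4 m.u. corresponds to a recombination frequency of 0.040.
The F1 is ec+ w+ / ec w, so ec w+ is a recombinant gamete class with expected frequency r/2 = 0.040/2 = 0.0200.
Expected number = 0.0200 × 800 = 16.00 ≈ 16.

16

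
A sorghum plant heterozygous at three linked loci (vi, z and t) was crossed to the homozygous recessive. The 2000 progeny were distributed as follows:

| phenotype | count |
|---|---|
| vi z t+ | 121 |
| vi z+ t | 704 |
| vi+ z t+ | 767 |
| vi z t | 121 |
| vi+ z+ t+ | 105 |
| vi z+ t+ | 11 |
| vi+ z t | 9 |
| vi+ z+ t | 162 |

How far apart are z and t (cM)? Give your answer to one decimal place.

12.3 cM

The two most frequent reciprocal classes, vi+ z t+ and vi z+ t, are the parental types, so the F1 was vi+ z t+ / vi z+ t.
The two rarest classes, vi+ z t and vi z+ t+, are the double crossovers. Comparing them with the parentals, only the t allele has switched, so t is the middle locus and the order is z – t – vi.
Crossovers in the z–t interval produce the single-crossover classes vi+ z+ t+ and vi z t (105 + 121 = 226) plus the double crossovers (20).
RF(z–t) = (226 + 20) / 2000 = 246/2000 = 0.1230 → 12.3 cM.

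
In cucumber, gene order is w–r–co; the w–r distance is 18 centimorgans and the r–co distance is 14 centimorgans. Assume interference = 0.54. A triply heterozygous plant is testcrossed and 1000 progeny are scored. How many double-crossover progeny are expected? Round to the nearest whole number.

Map distances give recombination frequencies of 0.180 and 0.140 for the two intervals.
With interference 0.54 (so coincidence = 0.46), expected double-crossover frequency = 0.180 × 0.140 × 0.46 = 0.01159.
Expected number = 0.01159 × 1000 = 11.59 ≈ 12.

12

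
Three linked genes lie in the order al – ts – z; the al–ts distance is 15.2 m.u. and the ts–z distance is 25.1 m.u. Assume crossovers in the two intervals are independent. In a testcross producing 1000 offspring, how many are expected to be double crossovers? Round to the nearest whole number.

38

Map distances give recombination frequencies of 0.152 and 0.251 for the two intervals.
With no interference, expected double-crossover frequency = 0.152 × 0.251 = 0.03815.
Expected number = 0.03815 × 1000 = 38.15 ≈ 38.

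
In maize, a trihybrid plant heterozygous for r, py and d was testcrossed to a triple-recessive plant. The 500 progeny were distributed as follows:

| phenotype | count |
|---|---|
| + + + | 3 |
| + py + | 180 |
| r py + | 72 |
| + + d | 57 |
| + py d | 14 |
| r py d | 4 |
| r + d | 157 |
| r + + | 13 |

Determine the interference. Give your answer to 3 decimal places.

0.243

The two most frequent reciprocal classes, + py + and r + d, are the parental types, so the F1 was + py + / r + d.
The two rarest classes, + + + and r py d, are the double crossovers. Comparing them with the parentals, only the py allele has switched, so py is the middle locus and the order is d – py – r.
d–py: (27 + 7)/500 = 0.0680; py–r: (129 + 7)/500 = 0.2720.
Expected DCO frequency = 0.0680 × 0.2720 ≈ 0.01850; observed = 7/500 ≈ 0.01400.
Coefficient of coincidence = 0.01400/0.01850 ≈ 0.757; interference = 1 − 0.757 = 0.243.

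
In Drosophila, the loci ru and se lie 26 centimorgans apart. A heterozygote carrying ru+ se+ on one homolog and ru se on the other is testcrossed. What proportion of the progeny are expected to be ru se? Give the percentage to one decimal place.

A map distance of 26 centimorgans corresponds to a recombination frequency of 0.260.
The F1 is ru+ se+ / ru se, so ru se is a parental gamete class with expected frequency (1 − r)/2 = 0.740/2 = 0.3700.
That is 0.3700 = 37.0% of the progeny.

37.0%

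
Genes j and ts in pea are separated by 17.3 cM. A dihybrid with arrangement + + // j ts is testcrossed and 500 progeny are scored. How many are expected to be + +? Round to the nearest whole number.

207

A map distance of 17.3 cM corresponds to a recombination frequency of 0.173.
The F1 is + + / j ts, so + + is a parental gamete class with expected frequency (1 − r)/2 = 0.827/2 = 0.4135.
Expected number = 0.4135 × 500 = 206.75 ≈ 207.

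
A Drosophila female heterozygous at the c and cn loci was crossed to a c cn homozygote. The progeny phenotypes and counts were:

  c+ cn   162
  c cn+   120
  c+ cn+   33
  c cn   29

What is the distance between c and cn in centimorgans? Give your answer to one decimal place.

18.0 centimorgans

The two most frequent classes, c+ cn (162) and c cn+ (120), are the parental types, so the F1 was c+ cn / c cn+.
The recombinant classes are c+ cn+ and c cn: 33 + 29 = 62.
Recombination frequency = 62/344 = 0.1802 ≈ 18.0%, i.e. 18.0 centimorgans.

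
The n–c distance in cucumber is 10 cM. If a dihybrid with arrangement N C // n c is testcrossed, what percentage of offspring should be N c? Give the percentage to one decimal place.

A map distance of 10 cM corresponds to a recombination frequency of 0.100.
The F1 is N C / n c, so N c is a recombinant gamete class with expected frequency r/2 = 0.100/2 = 0.0500.
That is 0.0500 = 5.0% of the progeny.

5.0%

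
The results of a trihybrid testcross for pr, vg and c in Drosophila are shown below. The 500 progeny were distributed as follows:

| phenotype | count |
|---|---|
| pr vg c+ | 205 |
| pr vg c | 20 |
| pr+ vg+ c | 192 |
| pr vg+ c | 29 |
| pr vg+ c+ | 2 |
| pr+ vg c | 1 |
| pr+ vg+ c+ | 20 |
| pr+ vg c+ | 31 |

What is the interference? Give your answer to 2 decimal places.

0.45

The two most frequent reciprocal classes, pr+ vg+ c and pr vg c+, are the parental types, so the F1 was pr+ vg+ c / pr vg c+.
The two rarest classes, pr+ vg c and pr vg+ c+, are the double crossovers. Comparing them with the parentals, only the vg allele has switched, so vg is the middle locus and the order is pr – vg – c.
pr–vg: (60 + 3)/500 = 0.1260; vg–c: (40 + 3)/500 = 0.0860.
Expected DCO frequency = 0.1260 × 0.0860 ≈ 0.01084; observed = 3/500 ≈ 0.00600.
Coefficient of coincidence = 0.00600/0.01084 ≈ 0.55; interference = 1 − 0.55 = 0.45.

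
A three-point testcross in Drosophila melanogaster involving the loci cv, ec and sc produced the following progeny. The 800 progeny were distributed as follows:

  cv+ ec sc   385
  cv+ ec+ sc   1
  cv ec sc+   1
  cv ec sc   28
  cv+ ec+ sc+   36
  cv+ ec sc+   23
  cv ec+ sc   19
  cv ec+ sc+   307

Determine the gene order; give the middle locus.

The two most frequent reciprocal classes, cv ec+ sc+ and cv+ ec sc, are the parental types, so the F1 was cv ec+ sc+ / cv+ ec sc.
The two rarest classes, cv ec sc+ and cv+ ec+ sc, are the double crossovers. Comparing them with the parentals, only the ec allele has switched, so ec is the middle locus and the order is sc – ec – cv.

ec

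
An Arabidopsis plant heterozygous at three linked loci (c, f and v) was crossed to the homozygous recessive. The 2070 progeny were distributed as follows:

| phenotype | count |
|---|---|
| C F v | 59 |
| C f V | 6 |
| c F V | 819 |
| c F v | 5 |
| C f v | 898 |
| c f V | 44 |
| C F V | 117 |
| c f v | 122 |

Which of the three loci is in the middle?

The two most frequent reciprocal classes, C f v and c F V, are the parental types, so the F1 was C f v / c F V.
The two rarest classes, C f V and c F v, are the double crossovers. Comparing them with the parentals, only the v allele has switched, so v is the middle locus and the order is f – v – c.

v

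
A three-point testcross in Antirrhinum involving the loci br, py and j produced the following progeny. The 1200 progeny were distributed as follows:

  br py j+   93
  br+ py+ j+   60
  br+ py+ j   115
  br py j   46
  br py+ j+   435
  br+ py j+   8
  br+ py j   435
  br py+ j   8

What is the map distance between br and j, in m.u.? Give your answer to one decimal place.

The two most frequent reciprocal classes, br py+ j+ and br+ py j, are the parental types, so the F1 was br py+ j+ / br+ py j.
The two rarest classes, br py+ j and br+ py j+, are the double crossovers. Comparing them with the parentals, only the j allele has switched, so j is the middle locus and the order is br – j – py.
Crossovers in the br–j interval produce the single-crossover classes br+ py+ j+ and br py j (60 + 46 = 106) plus the double crossovers (16).
RF(br–j) = (106 + 16) / 1200 = 122/1200 = 0.1017 → 10.2 m.u.

10.2 m.u.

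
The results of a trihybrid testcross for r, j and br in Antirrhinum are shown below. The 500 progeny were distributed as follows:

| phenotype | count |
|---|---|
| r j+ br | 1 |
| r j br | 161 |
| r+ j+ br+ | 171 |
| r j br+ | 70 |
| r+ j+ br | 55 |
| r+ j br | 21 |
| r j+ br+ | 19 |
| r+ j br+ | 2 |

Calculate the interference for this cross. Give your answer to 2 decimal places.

The two most frequent reciprocal classes, r j br and r+ j+ br+, are the parental types, so the F1 was r j br / r+ j+ br+.
The two rarest classes, r j+ br and r+ j br+, are the double crossovers. Comparing them with the parentals, only the j allele has switched, so j is the middle locus and the order is r – j – br.
r–j: (40 + 3)/500 = 0.0860; j–br: (125 + 3)/500 = 0.2560.
Expected DCO frequency = 0.0860 × 0.2560 ≈ 0.02202; observed = 3/500 ≈ 0.00600.
Coefficient of coincidence = 0.00600/0.02202 ≈ 0.27; interference = 1 − 0.27 = 0.73.

0.73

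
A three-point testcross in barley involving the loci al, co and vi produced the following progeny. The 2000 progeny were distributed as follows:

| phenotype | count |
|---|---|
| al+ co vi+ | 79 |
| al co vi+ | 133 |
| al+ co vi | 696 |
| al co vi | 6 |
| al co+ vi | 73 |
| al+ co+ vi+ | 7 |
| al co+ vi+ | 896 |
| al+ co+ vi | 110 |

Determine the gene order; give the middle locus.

al

The two most frequent reciprocal classes, al co+ vi+ and al+ co vi, are the parental types, so the F1 was al co+ vi+ / al+ co vi.
The two rarest classes, al+ co+ vi+ and al co vi, are the double crossovers. Comparing them with the parentals, only the al allele has switched, so al is the middle locus and the order is vi – al – co.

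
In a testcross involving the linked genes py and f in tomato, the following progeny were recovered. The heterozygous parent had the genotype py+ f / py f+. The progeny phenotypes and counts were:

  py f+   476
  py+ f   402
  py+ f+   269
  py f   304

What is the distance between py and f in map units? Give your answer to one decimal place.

The recombinant classes are py+ f+ and py f: 269 + 304 = 573.
Recombination frequency = 573/1451 = 0.3949 ≈ 39.5%, i.e. 39.5 map units.

39.5 map units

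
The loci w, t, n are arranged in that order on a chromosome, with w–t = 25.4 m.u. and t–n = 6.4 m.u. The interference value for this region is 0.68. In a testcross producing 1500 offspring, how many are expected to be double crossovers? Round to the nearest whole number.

Map distances give recombination frequencies of 0.254 and 0.064 for the two intervals.
With interference 0.68 (so coincidence = 0.32), expected double-crossover frequency = 0.254 × 0.064 × 0.32 = 0.00520.
Expected number = 0.00520 × 1500 = 7.80 ≈ 8.

8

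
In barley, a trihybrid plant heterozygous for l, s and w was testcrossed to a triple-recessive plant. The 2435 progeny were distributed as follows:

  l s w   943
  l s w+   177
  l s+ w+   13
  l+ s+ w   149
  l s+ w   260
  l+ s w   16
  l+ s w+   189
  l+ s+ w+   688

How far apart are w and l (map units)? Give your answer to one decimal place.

14.6 map units

The two most frequent reciprocal classes, l s w and l+ s+ w+, are the parental types, so the F1 was l s w / l+ s+ w+.
The two rarest classes, l+ s w and l s+ w+, are the double crossovers. Comparing them with the parentals, only the l allele has switched, so l is the middle locus and the order is w – l – s.
Crossovers in the w–l interval produce the single-crossover classes l s w+ and l+ s+ w (177 + 149 = 326) plus the double crossovers (29).
RF(w–l) = (326 + 29) / 2435 = 355/2435 = 0.1458 → 14.6 map units.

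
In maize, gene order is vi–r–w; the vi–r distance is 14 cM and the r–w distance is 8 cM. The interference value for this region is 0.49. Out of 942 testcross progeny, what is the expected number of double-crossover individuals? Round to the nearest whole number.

Map distances give recombination frequencies of 0.140 and 0.080 for the two intervals.
With interference 0.49 (so coincidence = 0.51), expected double-crossover frequency = 0.140 × 0.080 × 0.51 = 0.00571.
Expected number = 0.00571 × 942 = 5.38 ≈ 5.

5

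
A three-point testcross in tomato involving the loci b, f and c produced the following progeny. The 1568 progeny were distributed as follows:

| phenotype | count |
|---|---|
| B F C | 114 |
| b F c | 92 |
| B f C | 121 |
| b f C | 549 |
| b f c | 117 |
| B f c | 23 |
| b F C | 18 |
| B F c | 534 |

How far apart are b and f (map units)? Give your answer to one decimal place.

The two most frequent reciprocal classes, B F c and b f C, are the parental types, so the F1 was B F c / b f C.
The two rarest classes, B f c and b F C, are the double crossovers. Comparing them with the parentals, only the f allele has switched, so f is the middle locus and the order is b – f – c.
Crossovers in the b–f interval produce the single-crossover classes b F c and B f C (92 + 121 = 213) plus the double crossovers (41).
RF(b–f) = (213 + 41) / 1568 = 254/1568 = 0.1620 → 16.2 map units.

16.2 map units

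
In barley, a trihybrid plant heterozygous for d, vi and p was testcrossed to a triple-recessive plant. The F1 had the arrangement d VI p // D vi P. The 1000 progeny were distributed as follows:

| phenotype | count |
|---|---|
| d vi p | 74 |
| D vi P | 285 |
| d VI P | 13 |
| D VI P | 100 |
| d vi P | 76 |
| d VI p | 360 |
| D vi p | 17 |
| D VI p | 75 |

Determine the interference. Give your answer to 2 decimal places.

0.19

The two rarest classes, d VI P and D vi p, are the double crossovers. Comparing them with the parentals, only the p allele has switched, so p is the middle locus and the order is d – p – vi.
d–p: (151 + 30)/1000 = 0.1810; p–vi: (174 + 30)/1000 = 0.2040.
Expected DCO frequency = 0.1810 × 0.2040 ≈ 0.03692; observed = 30/1000 ≈ 0.03000.
Coefficient of coincidence = 0.03000/0.03692 ≈ 0.81; interference = 1 − 0.81 = 0.19.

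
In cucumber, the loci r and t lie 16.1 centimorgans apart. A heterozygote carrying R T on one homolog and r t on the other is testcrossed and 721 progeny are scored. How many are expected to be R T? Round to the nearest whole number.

A map distance of 16.1 centimorgans corresponds to a recombination frequency of 0.161.
The F1 is R T / r t, so R T is a parental gamete class with expected frequency (1 − r)/2 = 0.839/2 = 0.4195.
Expected number = 0.4195 × 721 = 302.46 ≈ 302.

302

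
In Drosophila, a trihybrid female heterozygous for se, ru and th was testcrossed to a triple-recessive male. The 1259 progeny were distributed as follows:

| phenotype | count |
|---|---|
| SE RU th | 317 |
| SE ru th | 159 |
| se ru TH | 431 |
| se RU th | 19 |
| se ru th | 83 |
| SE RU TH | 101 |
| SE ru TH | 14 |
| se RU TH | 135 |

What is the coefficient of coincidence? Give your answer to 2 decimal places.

The two most frequent reciprocal classes, se ru TH and SE RU th, are the parental types, so the F1 was se ru TH / SE RU th.
The two rarest classes, SE ru TH and se RU th, are the double crossovers. Comparing them with the parentals, only the se allele has switched, so se is the middle locus and the order is th – se – ru.
th–se: (184 + 33)/1259 = 0.1724; se–ru: (294 + 33)/1259 = 0.2597.
Expected DCO frequency = 0.1724 × 0.2597 ≈ 0.04477; observed = 33/1259 ≈ 0.02621.
Coefficient of coincidence = 0.02621/0.04477 ≈ 0.59.

0.59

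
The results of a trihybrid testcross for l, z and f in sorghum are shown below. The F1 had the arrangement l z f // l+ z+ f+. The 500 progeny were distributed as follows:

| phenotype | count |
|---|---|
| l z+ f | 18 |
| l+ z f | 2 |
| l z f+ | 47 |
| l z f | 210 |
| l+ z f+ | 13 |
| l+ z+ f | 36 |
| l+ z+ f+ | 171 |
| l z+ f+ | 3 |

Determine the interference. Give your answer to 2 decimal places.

The two rarest classes, l+ z f and l z+ f+, are the double crossovers. Comparing them with the parentals, only the l allele has switched, so l is the middle locus and the order is z – l – f.
z–l: (31 + 5)/500 = 0.0720; l–f: (83 + 5)/500 = 0.1760.
Expected DCO frequency = 0.0720 × 0.1760 ≈ 0.01267; observed = 5/500 ≈ 0.01000.
Coefficient of coincidence = 0.01000/0.01267 ≈ 0.79; interference = 1 − 0.79 = 0.21.

0.21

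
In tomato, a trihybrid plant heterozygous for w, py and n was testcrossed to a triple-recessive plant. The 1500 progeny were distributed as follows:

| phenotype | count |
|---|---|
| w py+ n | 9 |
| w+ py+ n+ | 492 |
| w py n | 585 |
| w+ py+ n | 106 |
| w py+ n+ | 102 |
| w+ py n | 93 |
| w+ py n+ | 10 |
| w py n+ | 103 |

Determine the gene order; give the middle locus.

py

The two most frequent reciprocal classes, w py n and w+ py+ n+, are the parental types, so the F1 was w py n / w+ py+ n+.
The two rarest classes, w py+ n and w+ py n+, are the double crossovers. Comparing them with the parentals, only the py allele has switched, so py is the middle locus and the order is n – py – w.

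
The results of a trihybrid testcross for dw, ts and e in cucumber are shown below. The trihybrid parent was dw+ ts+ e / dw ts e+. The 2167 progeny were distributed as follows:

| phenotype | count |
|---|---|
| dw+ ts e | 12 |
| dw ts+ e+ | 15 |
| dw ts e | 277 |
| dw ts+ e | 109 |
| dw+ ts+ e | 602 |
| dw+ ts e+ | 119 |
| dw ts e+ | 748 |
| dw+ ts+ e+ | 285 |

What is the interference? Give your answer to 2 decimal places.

0.61

The two rarest classes, dw+ ts e and dw ts+ e+, are the double crossovers. Comparing them with the parentals, only the ts allele has switched, so ts is the middle locus and the order is e – ts – dw.
e–ts: (562 + 27)/2167 = 0.2718; ts–dw: (228 + 27)/2167 = 0.1177.
Expected DCO frequency = 0.2718 × 0.1177 ≈ 0.03199; observed = 27/2167 ≈ 0.01246.
Coefficient of coincidence = 0.01246/0.03199 ≈ 0.39; interference = 1 − 0.39 = 0.61.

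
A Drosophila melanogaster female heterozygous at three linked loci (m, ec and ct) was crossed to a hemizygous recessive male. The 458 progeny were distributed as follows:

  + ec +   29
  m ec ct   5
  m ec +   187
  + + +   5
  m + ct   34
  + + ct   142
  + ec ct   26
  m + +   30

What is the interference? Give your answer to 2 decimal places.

The two most frequent reciprocal classes, + + ct and m ec +, are the parental types, so the F1 was + + ct / m ec +.
The two rarest classes, + + + and m ec ct, are the double crossovers. Comparing them with the parentals, only the ct allele has switched, so ct is the middle locus and the order is m – ct – ec.
m–ct: (63 + 10)/458 = 0.1594; ct–ec: (56 + 10)/458 = 0.1441.
Expected DCO frequency = 0.1594 × 0.1441 ≈ 0.02297; observed = 10/458 ≈ 0.02183.
Coefficient of coincidence = 0.02183/0.02297 ≈ 0.95; interference = 1 − 0.95 = 0.05.

0.05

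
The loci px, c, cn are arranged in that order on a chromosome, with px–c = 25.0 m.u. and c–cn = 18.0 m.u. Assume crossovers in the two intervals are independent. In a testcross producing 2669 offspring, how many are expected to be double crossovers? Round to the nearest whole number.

Map distances give recombination frequencies of 0.250 and 0.180 for the two intervals.
With no interference, expected double-crossover frequency = 0.250 × 0.180 = 0.04500.
Expected number = 0.04500 × 2669 = 120.10 ≈ 120.

120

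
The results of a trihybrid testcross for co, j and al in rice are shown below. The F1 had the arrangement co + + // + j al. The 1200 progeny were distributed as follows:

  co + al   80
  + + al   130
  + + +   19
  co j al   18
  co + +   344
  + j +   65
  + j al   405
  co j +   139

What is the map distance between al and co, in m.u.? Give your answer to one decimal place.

The two rarest classes, + + + and co j al, are the double crossovers. Comparing them with the parentals, only the co allele has switched, so co is the middle locus and the order is al – co – j.
Crossovers in the al–co interval produce the single-crossover classes co + al and + j + (80 + 65 = 145) plus the double crossovers (37).
RF(al–co) = (145 + 37) / 1200 = 182/1200 = 0.1517 → 15.2 m.u.

15.2 m.u.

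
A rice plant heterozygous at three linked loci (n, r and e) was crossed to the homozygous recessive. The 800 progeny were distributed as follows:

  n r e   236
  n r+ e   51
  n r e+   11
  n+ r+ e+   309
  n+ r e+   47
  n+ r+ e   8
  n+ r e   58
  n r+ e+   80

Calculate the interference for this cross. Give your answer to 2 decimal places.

The two most frequent reciprocal classes, n r e and n+ r+ e+, are the parental types, so the F1 was n r e / n+ r+ e+.
The two rarest classes, n r e+ and n+ r+ e, are the double crossovers. Comparing them with the parentals, only the e allele has switched, so e is the middle locus and the order is n – e – r.
n–e: (138 + 19)/800 = 0.1963; e–r: (98 + 19)/800 = 0.1462.
Expected DCO frequency = 0.1963 × 0.1462 ≈ 0.02870; observed = 19/800 ≈ 0.02375.
Coefficient of coincidence = 0.02375/0.02870 ≈ 0.83; interference = 1 − 0.83 = 0.17.

0.17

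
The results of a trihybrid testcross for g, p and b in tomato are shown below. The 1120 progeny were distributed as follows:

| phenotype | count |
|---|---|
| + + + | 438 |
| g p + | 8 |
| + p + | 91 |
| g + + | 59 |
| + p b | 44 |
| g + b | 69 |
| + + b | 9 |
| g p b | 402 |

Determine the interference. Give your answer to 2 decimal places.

0.10

The two most frequent reciprocal classes, + + + and g p b, are the parental types, so the F1 was + + + / g p b.
The two rarest classes, + + b and g p +, are the double crossovers. Comparing them with the parentals, only the b allele has switched, so b is the middle locus and the order is p – b – g.
p–b: (160 + 17)/1120 = 0.1580; b–g: (103 + 17)/1120 = 0.1071.
Expected DCO frequency = 0.1580 × 0.1071 ≈ 0.01692; observed = 17/1120 ≈ 0.01518.
Coefficient of coincidence = 0.01518/0.01692 ≈ 0.90; interference = 1 − 0.90 = 0.10.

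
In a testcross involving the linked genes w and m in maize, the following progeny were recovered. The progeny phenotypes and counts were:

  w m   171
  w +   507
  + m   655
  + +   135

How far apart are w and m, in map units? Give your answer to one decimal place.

20.8 map units

The two most frequent classes, + m (655) and w + (507), are the parental types, so the F1 was + m / w +.
The recombinant classes are + + and w m: 135 + 171 = 306.
Recombination frequency = 306/1468 = 0.2084 ≈ 20.8%, i.e. 20.8 map units.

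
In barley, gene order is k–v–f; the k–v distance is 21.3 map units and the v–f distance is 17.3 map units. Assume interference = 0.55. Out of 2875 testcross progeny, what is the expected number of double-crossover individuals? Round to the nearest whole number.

Map distances give recombination frequencies of 0.213 and 0.173 for the two intervals.
With interference 0.55 (so coincidence = 0.45), expected double-crossover frequency = 0.213 × 0.173 × 0.45 = 0.01658.
Expected number = 0.01658 × 2875 = 47.67 ≈ 48.

48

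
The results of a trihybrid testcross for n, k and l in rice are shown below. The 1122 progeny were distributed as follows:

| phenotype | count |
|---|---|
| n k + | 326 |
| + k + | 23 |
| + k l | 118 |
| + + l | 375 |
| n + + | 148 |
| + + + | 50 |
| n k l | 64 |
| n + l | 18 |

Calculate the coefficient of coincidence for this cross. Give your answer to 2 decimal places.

0.97

The two most frequent reciprocal classes, + + l and n k +, are the parental types, so the F1 was + + l / n k +.
The two rarest classes, n + l and + k +, are the double crossovers. Comparing them with the parentals, only the n allele has switched, so n is the middle locus and the order is k – n – l.
k–n: (266 + 41)/1122 = 0.2736; n–l: (114 + 41)/1122 = 0.1381.
Expected DCO frequency = 0.2736 × 0.1381 ≈ 0.03778; observed = 41/1122 ≈ 0.03654.
Coefficient of coincidence = 0.03654/0.03778 ≈ 0.97.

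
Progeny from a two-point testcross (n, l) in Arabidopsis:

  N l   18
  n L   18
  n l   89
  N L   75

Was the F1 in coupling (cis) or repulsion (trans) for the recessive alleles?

The two most frequent classes are N L (75) and n l (89); these are the parental (non-recombinant) types.
So the F1 carried N L on one chromosome and n l on the other — the recessive alleles are on the same chromosome (cis / coupling).

cis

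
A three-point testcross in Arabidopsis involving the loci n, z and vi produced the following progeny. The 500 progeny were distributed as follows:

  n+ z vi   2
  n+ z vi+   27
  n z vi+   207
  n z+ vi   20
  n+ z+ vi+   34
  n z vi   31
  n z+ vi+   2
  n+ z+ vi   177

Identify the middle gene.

The two most frequent reciprocal classes, n+ z+ vi and n z vi+, are the parental types, so the F1 was n+ z+ vi / n z vi+.
The two rarest classes, n+ z vi and n z+ vi+, are the double crossovers. Comparing them with the parentals, only the z allele has switched, so z is the middle locus and the order is vi – z – n.

z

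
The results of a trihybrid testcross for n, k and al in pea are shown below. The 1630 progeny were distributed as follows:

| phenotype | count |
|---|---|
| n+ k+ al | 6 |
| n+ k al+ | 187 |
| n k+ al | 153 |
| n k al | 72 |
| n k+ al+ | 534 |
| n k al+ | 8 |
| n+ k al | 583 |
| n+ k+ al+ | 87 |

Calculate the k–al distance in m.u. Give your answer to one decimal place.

21.7 m.u.

The two most frequent reciprocal classes, n+ k al and n k+ al+, are the parental types, so the F1 was n+ k al / n k+ al+.
The two rarest classes, n+ k+ al and n k al+, are the double crossovers. Comparing them with the parentals, only the k allele has switched, so k is the middle locus and the order is al – k – n.
Crossovers in the al–k interval produce the single-crossover classes n+ k al+ and n k+ al (187 + 153 = 340) plus the double crossovers (14).
RF(al–k) = (340 + 14) / 1630 = 354/1630 = 0.2172 → 21.7 m.u.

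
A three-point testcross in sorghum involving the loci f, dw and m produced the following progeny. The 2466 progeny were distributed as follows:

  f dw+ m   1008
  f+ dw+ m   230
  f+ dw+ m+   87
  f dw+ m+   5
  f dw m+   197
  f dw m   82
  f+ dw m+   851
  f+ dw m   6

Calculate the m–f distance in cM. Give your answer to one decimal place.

17.8 cM

The two most frequent reciprocal classes, f dw+ m and f+ dw m+, are the parental types, so the F1 was f dw+ m / f+ dw m+.
The two rarest classes, f dw+ m+ and f+ dw m, are the double crossovers. Comparing them with the parentals, only the m allele has switched, so m is the middle locus and the order is f – m – dw.
Crossovers in the f–m interval produce the single-crossover classes f+ dw+ m and f dw m+ (230 + 197 = 427) plus the double crossovers (11).
RF(f–m) = (427 + 11) / 2466 = 438/2466 = 0.1776 → 17.8 cM.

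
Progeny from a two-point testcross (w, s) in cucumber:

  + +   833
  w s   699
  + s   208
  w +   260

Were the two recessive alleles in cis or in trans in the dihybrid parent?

cis

The two most frequent classes are + + (833) and w s (699); these are the parental (non-recombinant) types.
So the F1 carried + + on one chromosome and w s on the other — the recessive alleles are on the same chromosome (cis / coupling).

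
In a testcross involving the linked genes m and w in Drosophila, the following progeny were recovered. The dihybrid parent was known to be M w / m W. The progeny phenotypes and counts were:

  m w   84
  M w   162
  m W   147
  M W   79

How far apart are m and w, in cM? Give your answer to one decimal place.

34.5 cM

The recombinant classes are M W and m w: 79 + 84 = 163.
Recombination frequency = 163/472 = 0.3453 ≈ 34.5%, i.e. 34.5 cM.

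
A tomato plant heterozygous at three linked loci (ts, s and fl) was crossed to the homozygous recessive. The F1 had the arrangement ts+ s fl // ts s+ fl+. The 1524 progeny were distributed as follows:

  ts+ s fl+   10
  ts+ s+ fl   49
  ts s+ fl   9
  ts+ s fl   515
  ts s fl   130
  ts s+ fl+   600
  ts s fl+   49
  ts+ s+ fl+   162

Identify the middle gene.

The two rarest classes, ts+ s fl+ and ts s+ fl, are the double crossovers. Comparing them with the parentals, only the fl allele has switched, so fl is the middle locus and the order is s – fl – ts.

fl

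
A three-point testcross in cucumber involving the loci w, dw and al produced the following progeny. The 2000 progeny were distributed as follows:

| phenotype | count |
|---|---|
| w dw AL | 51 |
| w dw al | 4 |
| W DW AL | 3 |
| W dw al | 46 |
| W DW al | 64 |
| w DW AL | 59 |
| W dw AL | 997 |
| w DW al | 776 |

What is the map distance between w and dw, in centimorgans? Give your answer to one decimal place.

The two most frequent reciprocal classes, W dw AL and w DW al, are the parental types, so the F1 was W dw AL / w DW al.
The two rarest classes, W DW AL and w dw al, are the double crossovers. Comparing them with the parentals, only the dw allele has switched, so dw is the middle locus and the order is w – dw – al.
Crossovers in the w–dw interval produce the single-crossover classes w dw AL and W DW al (51 + 64 = 115) plus the double crossovers (7).
RF(w–dw) = (115 + 7) / 2000 = 122/2000 = 0.0610 → 6.1 centimorgans.

6.1 centimorgans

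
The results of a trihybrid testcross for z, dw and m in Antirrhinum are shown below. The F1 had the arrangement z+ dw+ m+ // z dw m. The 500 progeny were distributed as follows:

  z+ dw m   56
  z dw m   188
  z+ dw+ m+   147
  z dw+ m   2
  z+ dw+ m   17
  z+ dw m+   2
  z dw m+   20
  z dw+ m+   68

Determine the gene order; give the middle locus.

dw

The two rarest classes, z+ dw m+ and z dw+ m, are the double crossovers. Comparing them with the parentals, only the dw allele has switched, so dw is the middle locus and the order is z – dw – m.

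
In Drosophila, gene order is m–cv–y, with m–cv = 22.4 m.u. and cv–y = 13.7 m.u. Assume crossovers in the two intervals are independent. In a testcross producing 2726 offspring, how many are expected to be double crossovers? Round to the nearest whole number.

84

Map distances give recombination frequencies of 0.224 and 0.137 for the two intervals.
With no interference, expected double-crossover frequency = 0.224 × 0.137 = 0.03069.
Expected number = 0.03069 × 2726 = 83.66 ≈ 84.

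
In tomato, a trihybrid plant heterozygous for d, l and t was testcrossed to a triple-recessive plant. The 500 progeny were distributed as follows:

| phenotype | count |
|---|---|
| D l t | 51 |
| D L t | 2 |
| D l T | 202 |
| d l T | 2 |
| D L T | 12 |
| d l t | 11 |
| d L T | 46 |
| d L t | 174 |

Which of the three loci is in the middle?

d

The two most frequent reciprocal classes, d L t and D l T, are the parental types, so the F1 was d L t / D l T.
The two rarest classes, D L t and d l T, are the double crossovers. Comparing them with the parentals, only the d allele has switched, so d is the middle locus and the order is l – d – t.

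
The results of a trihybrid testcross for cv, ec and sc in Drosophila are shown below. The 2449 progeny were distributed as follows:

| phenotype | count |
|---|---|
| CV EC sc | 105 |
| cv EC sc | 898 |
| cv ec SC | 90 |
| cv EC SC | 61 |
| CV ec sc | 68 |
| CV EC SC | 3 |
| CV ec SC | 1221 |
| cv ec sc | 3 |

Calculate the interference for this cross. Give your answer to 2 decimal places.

0.46

The two most frequent reciprocal classes, CV ec SC and cv EC sc, are the parental types, so the F1 was CV ec SC / cv EC sc.
The two rarest classes, CV EC SC and cv ec sc, are the double crossovers. Comparing them with the parentals, only the ec allele has switched, so ec is the middle locus and the order is sc – ec – cv.
sc–ec: (129 + 6)/2449 = 0.0551; ec–cv: (195 + 6)/2449 = 0.0821.
Expected DCO frequency = 0.0551 × 0.0821 ≈ 0.00452; observed = 6/2449 ≈ 0.00245.
Coefficient of coincidence = 0.00245/0.00452 ≈ 0.54; interference = 1 − 0.54 = 0.46.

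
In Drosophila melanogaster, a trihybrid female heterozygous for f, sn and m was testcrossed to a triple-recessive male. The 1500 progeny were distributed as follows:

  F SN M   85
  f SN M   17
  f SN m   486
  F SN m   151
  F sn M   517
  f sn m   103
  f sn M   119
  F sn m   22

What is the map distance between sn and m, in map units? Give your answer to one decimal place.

The two most frequent reciprocal classes, F sn M and f SN m, are the parental types, so the F1 was F sn M / f SN m.
The two rarest classes, F sn m and f SN M, are the double crossovers. Comparing them with the parentals, only the m allele has switched, so m is the middle locus and the order is f – m – sn.
Crossovers in the m–sn interval produce the single-crossover classes F SN M and f sn m (85 + 103 = 188) plus the double crossovers (39).
RF(m–sn) = (188 + 39) / 1500 = 227/1500 = 0.1513 → 15.1 map units.

15.1 map units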